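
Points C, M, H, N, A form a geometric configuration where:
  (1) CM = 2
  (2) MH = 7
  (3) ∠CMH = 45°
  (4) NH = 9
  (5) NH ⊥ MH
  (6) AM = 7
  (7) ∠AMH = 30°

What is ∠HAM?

Step 1: By the law of cosines on triangle AMH: AH² = 7² + 7² − 2·7·7·cos(30°) = 13.13, so AH ≈ 3.62.
Step 2: By the inverse law of cosines on triangle HAM: cos(∠HAM) = (3.62² + 7² − 7²) / (2·3.62·7) = 13.13/50.73 = 0.2588, so ∠HAM = 75°.

Therefore, the measure of angle ∠HAM = 75°.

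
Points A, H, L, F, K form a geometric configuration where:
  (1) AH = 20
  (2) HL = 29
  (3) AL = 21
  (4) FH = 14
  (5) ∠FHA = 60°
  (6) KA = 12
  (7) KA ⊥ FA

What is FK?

Step 1: By the law of cosines on triangle FHA: FA² = 14² + 20² − 2·14·20·cos(60°) = 316, so FA = 2·√79.
Step 2: By the law of cosines on triangle FAK: FK² = (2·√79)² + 12² − 2·2·√79·12·cos(90°) = 460, so FK = 2·√115.

Therefore, the length of FK = 2·√115.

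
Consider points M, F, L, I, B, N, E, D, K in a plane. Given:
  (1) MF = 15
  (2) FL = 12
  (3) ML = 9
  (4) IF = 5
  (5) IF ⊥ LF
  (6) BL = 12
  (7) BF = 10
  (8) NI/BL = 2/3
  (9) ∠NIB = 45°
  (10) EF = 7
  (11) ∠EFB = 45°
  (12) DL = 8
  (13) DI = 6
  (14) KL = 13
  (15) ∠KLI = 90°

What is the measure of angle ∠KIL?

Step 1: By the law of cosines on triangle LFI: LI² = 12² + 5² − 2·12·5·cos(90°) = 169, so LI = 13.
Step 2: By the law of cosines on triangle ILK: IK² = 13² + 13² − 2·13·13·cos(90°) = 338, so IK = 13·√2.
Step 3: By the inverse law of cosines on triangle KIL: cos(∠KIL) = ((13·√2)² + 13² − 13²) / (2·13·√2·13) = 338/478 = 0.7071, so ∠KIL = 45°.

Therefore, the measure of angle ∠KIL = 45°.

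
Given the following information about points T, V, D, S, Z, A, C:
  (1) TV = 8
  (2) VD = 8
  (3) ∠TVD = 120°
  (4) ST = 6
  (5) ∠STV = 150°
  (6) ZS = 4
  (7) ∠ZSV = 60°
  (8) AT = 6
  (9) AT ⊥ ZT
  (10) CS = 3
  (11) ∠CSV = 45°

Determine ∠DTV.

Step 1: By the law of cosines on triangle TVD: TD² = 8² + 8² − 2·8·8·cos(120°) = 192, so TD = 8·√3.
Step 2: By the inverse law of cosines on triangle DTV: cos(∠DTV) = ((8·√3)² + 8² − 8²) / (2·8·√3·8) = 192/221.7 = 0.866, so ∠DTV = 30°.

Therefore, the measure of angle ∠DTV = 30°.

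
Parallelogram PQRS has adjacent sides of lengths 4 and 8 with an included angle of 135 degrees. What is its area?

The area of a parallelogram equals the product of two adjacent sides times the sine of the included angle.
This is because the height equals 8 * sin(135°) = 4*sqrt(2).
Area = 4 * 4*sqrt(2) = 16*sqrt(2)

16*sqrt(2)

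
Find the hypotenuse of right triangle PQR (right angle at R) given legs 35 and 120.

In a right triangle, the square of the hypotenuse equals the sum of the squares of the two legs.
The legs are 35 and 120, so the hypotenuse = sqrt(1225 + 14400) = sqrt(15625) = 125.

125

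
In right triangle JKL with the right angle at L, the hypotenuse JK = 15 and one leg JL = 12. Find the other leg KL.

Rearranging the Pythagorean theorem to solve for the unknown leg:
leg^2 = hypotenuse^2 - known_leg^2 = 225 - 144 = 81
leg = sqrt(81) = 9.

9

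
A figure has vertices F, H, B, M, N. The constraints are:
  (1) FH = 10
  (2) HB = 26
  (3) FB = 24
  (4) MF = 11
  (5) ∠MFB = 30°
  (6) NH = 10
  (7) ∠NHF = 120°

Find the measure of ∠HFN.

Step 1: By the law of cosines on triangle FHN: FN² = 10² + 10² − 2·10·10·cos(120°) = 300, so FN = 10·√3.
Step 2: By the inverse law of cosines on triangle HFN: cos(∠HFN) = (10² + (10·√3)² − 10²) / (2·10·10·√3) = 300/346.41 = 0.866, so ∠HFN = 30°.

Therefore, the measure of angle ∠HFN = 30°.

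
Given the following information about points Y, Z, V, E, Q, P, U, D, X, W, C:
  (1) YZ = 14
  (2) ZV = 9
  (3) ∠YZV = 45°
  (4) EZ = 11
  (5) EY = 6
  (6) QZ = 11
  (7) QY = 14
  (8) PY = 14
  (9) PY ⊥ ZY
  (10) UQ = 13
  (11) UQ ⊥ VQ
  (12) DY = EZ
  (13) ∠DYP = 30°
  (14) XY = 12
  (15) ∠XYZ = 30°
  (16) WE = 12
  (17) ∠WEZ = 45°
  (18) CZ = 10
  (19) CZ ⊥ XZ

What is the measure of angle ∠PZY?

Step 1: By the law of cosines on triangle ZYP: ZP² = 14² + 14² − 2·14·14·cos(90°) = 392, so ZP = 14·√2.
Step 2: By the inverse law of cosines on triangle PZY: cos(∠PZY) = ((14·√2)² + 14² − 14²) / (2·14·√2·14) = 392/554.37 = 0.7071, so ∠PZY = 45°.

Therefore, the measure of angle ∠PZY = 45°.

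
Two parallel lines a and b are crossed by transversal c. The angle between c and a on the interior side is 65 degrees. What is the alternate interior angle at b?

Alternate interior angles are equal: 65 degrees.

65 degrees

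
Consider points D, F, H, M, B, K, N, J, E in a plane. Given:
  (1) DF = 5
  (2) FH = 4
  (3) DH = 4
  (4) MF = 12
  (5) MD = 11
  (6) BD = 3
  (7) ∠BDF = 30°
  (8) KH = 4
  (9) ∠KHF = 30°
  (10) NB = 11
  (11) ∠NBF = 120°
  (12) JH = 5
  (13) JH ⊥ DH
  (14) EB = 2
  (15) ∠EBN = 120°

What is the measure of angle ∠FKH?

Step 1: By the law of cosines on triangle KHF: KF² = 4² + 4² − 2·4·4·cos(30°) = 4.29, so KF ≈ 2.07.
Step 2: By the inverse law of cosines on triangle FKH: cos(∠FKH) = (2.07² + 4² − 4²) / (2·2.07·4) = 4.29/16.56 = 0.2588, so ∠FKH = 75°.

Therefore, the measure of angle ∠FKH = 75°.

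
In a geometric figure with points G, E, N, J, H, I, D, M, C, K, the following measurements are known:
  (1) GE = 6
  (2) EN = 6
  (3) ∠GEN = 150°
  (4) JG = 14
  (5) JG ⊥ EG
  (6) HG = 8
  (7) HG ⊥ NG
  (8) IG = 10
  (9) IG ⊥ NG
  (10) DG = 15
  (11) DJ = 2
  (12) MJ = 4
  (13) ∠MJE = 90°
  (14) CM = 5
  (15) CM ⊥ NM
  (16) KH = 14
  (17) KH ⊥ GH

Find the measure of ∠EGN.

Step 1: By the law of cosines on triangle GEN: GN² = 6² + 6² − 2·6·6·cos(150°) = 134.35, so GN ≈ 11.59.
Step 2: By the inverse law of cosines on triangle EGN: cos(∠EGN) = (6² + 11.59² − 6²) / (2·6·11.59) = 134.35/139.09 = 0.9659, so ∠EGN = 15°.

Therefore, the measure of angle ∠EGN = 15°.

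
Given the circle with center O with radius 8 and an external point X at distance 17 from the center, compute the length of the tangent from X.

The tangent, radius, and line from the external point to the center form a right triangle.
The right angle is where the tangent meets the radius.
By the Pythagorean theorem: tangent² + 8² = 17²
tangent² = 289 - 64 = 225
tangent = 15

15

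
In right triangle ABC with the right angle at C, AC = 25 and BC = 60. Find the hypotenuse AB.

By the Pythagorean theorem: AB^2 = AC^2 + BC^2
AB^2 = 25^2 + 60^2 = 625 + 3600 = 4225
AB = sqrt(4225) = 65

65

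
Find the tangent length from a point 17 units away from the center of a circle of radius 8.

tangent = √(d² - r²) = √(17² - 8²) = √(289 - 64) = √225 = 15

15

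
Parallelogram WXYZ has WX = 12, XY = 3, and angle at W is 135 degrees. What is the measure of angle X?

Opposite sides of a parallelogram are parallel, so consecutive angles form co-interior angles on a transversal.
Co-interior angles sum to 180°, giving angle X = 180 - 135 = 45 degrees.

45 degrees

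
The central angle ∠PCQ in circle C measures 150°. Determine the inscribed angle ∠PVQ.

By the inscribed angle theorem, the inscribed angle is half the central angle.
Inscribed angle = 150° / 2 = 75°

75°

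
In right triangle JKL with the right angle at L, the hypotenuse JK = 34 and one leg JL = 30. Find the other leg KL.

By the Pythagorean theorem: KL^2 = JK^2 - JL^2
KL^2 = 34^2 - 30^2 = 1156 - 900 = 256
KL = sqrt(256) = 16

16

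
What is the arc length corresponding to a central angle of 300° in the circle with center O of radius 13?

Arc length = 2πr × θ/360
= 2π × 13 × 5/6
= 65*pi/3

65*pi/3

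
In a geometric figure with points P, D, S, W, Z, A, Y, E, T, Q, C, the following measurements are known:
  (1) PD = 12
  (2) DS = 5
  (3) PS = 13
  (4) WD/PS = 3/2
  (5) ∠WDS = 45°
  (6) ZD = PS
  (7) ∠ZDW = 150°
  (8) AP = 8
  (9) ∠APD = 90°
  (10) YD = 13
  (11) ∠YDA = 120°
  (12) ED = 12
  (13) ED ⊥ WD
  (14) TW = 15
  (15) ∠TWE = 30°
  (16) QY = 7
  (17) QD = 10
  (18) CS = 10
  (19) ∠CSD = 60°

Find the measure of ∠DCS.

Step 1: By the law of cosines on triangle CSD: CD² = 10² + 5² − 2·10·5·cos(60°) = 75, so CD = 5·√3.
Step 2: By the inverse law of cosines on triangle DCS: cos(∠DCS) = ((5·√3)² + 10² − 5²) / (2·5·√3·10) = 150/173.21 = 0.866, so ∠DCS = 30°.

Therefore, the measure of angle ∠DCS = 30°.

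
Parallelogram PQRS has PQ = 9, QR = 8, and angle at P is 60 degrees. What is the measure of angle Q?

Opposite sides of a parallelogram are parallel, so consecutive angles form co-interior angles on a transversal.
Co-interior angles sum to 180°, giving angle Q = 180 - 60 = 120 degrees.

120 degrees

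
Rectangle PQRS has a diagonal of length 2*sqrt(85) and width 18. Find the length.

b = sqrt(d^2 - a^2) = sqrt(340 - 324) = sqrt(16) = 4

4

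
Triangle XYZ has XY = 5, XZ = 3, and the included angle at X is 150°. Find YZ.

When two sides and the included angle are known, the law of cosines gives the third side.
c^2 = a^2 + b^2 - 2ab cos(C) generalizes the Pythagorean theorem to non-right triangles.
Here: YZ^2 = 25 + 9 - 30*(-sqrt(3)/2) = 15*sqrt(3) + 34
YZ = sqrt(15*sqrt(3) + 34)

sqrt(15*sqrt(3) + 34)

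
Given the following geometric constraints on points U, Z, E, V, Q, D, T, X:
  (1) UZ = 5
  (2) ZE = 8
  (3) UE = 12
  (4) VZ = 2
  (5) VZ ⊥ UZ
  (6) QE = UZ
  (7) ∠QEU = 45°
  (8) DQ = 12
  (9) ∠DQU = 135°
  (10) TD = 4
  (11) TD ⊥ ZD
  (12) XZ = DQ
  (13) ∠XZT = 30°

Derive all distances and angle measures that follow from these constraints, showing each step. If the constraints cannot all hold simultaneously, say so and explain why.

The constraints are consistent.

From the given relations:
  QE = UZ = 5
  XZ = DQ = 12

Step 1: From UZ = 5, ZV = 2, and ∠UZV = 90°, by the law of cosines:
  UV² = UZ² + ZV² - 2·UZ·ZV·cos(90°) = 25 + 4 - 0 = 29
  UV = √29

Step 2: From UE = 12, EQ = 5, and ∠UEQ = 45°, by the law of cosines:
  UQ² = UE² + EQ² - 2·UE·EQ·cos(45°) = 144 + 25 - 84.85 = 84.15
  UQ ≈ 9.17

Step 3: From UE = 12, UZ = 5, EZ = 8, by the inverse law of cosines:
  cos(∠EUZ) = (UE² + UZ² - EZ²) / (2·UE·UZ)
  ∠EUZ = 28.96°

Step 4: From ZE = 8, ZU = 5, EU = 12, by the inverse law of cosines:
  cos(∠EZU) = (ZE² + ZU² - EU²) / (2·ZE·ZU)
  ∠EZU = 133.43°

Step 5: From EU = 12, EZ = 8, UZ = 5, by the inverse law of cosines:
  cos(∠UEZ) = (EU² + EZ² - UZ²) / (2·EU·EZ)
  ∠UEZ = 17.61°

Step 6: From UQ = 9.17, QD = 12, and ∠UQD = 135°, by the law of cosines:
  UD² = UQ² + QD² - 2·UQ·QD·cos(135°) = 84.15 + 144 + 155.7 = 383.8
  UD ≈ 19.59

Step 7: From UE = 12, UQ = 9.17, EQ = 5, by the inverse law of cosines:
  cos(∠EUQ) = (UE² + UQ² - EQ²) / (2·UE·UQ)
  ∠EUQ = 22.67°

Step 8: From UV = √29, UZ = 5, VZ = 2, by the inverse law of cosines:
  cos(∠VUZ) = (UV² + UZ² - VZ²) / (2·UV·UZ)
  ∠VUZ = 21.8°

Step 9: From VU = √29, VZ = 2, UZ = 5, by the inverse law of cosines:
  cos(∠UVZ) = (VU² + VZ² - UZ²) / (2·VU·VZ)
  ∠UVZ = 68.2°

Step 10: From QE = 5, QU = 9.17, EU = 12, by the inverse law of cosines:
  cos(∠EQU) = (QE² + QU² - EU²) / (2·QE·QU)
  ∠EQU = 112.33°

Step 11: From UD = 19.59, UQ = 9.17, DQ = 12, by the inverse law of cosines:
  cos(∠DUQ) = (UD² + UQ² - DQ²) / (2·UD·UQ)
  ∠DUQ = 25.67°

Step 12: From DQ = 12, DU = 19.59, QU = 9.17, by the inverse law of cosines:
  cos(∠QDU) = (DQ² + DU² - QU²) / (2·DQ·DU)
  ∠QDU = 19.33°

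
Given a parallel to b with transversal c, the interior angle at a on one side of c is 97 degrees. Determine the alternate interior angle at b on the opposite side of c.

Alternate interior angles lie on opposite sides of the transversal, between the parallel lines.
By the alternate interior angle theorem, they are equal: 97 degrees.

97 degrees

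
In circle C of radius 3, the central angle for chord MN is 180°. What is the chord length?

Chord length = 2r sin(θ/2)
= 2 × 3 × sin(180°/2)
= 2 × 3 × sin(90°)
= 6

6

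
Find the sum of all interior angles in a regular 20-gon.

The sum of interior angles of an n-sided polygon is (n - 2) * 180.
For n = 20: (20 - 2) * 180 = 18 * 180 = 3240 degrees.

3240 degrees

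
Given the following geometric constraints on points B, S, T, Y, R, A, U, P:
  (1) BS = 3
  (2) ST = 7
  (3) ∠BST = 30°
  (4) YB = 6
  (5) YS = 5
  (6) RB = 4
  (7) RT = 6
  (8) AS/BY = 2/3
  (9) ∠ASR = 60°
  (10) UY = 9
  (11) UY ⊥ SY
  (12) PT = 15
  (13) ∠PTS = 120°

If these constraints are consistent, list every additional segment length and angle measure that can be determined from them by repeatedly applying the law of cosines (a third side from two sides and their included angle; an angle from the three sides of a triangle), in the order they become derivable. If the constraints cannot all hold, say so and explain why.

The constraints are consistent. Derivable facts, in order:
After 1 step:
- BT ≈ 4.65
- SP ≈ 19.47
- SU = √106
- ∠BSY = 93.82°
- ∠BYS = 29.93°
- ∠SBY = 56.25°
After 2 steps:
- ∠BRT = 50.75°
- ∠BTR = 41.76°
- ∠BTS = 18.82°
- ∠PST = 41.86°
- ∠RBT = 87.49°
- ∠SBT = 131.18°
- ∠SPT = 18.14°
- ∠SUY = 29.05°
- ∠USY = 60.95°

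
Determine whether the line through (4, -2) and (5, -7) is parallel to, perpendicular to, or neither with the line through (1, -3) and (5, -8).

Slope of line 1: m1 = (-7 - -2)/(5 - 4) = -5/1 = -5
Slope of line 2: m2 = (-8 - -3)/(5 - 1) = -5/4 = -5/4
m1 != m2 (-5 != -5/4), so not parallel.
m1 * m2 = (-5) * (-5/4) = 25/4 != -1, so not perpendicular.
The lines are neither parallel nor perpendicular.

Neither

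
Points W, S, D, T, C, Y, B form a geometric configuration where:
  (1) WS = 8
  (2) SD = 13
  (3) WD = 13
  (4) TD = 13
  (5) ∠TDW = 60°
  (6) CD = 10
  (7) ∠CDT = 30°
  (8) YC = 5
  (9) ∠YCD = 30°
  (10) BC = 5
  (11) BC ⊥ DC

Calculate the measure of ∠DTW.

Step 1: By the law of cosines on triangle TDW: TW² = 13² + 13² − 2·13·13·cos(60°) = 169, so TW = 13.
Step 2: By the inverse law of cosines on triangle DTW: cos(∠DTW) = (13² + 13² − 13²) / (2·13·13) = 169/338 = 0.5, so ∠DTW = 60°.

Therefore, the measure of angle ∠DTW = 60°.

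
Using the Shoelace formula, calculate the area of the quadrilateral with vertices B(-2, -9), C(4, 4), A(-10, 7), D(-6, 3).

The Shoelace formula works by pairing each vertex with the next (cycling back to the first).
For each pair, compute x_i*y_(i+1) - x_(i+1)*y_i:
  (-2*4 - 4*-9) = 28
  (4*7 - -10*4) = 68
  (-10*3 - -6*7) = 12
  (-6*-9 - -2*3) = 60
Taking half the absolute value of the total: Area = (1/2)(168) = 84.

84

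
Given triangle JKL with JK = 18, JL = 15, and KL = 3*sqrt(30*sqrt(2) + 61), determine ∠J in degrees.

By the inverse law of cosines: cos(J) = (JK² + JL² - KL²) / (2 × JK × JL)
cos(J) = (18² + 15² - (3*sqrt(30*sqrt(2) + 61))²) / (2 × 18 × 15)
cos(J) = (324 + 225 - (270*sqrt(2) + 549)) / 540
cos(J) = -sqrt(2)/2
J = arccos(-sqrt(2)/2) = 135°

135°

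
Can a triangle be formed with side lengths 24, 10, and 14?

Check the triangle inequality: 10 + 14 = 24 ≤ 24.
Since the sum of two sides does not exceed the third, no triangle can be formed.

No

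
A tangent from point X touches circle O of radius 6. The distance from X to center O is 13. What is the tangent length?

tangent = √(d² - r²) = √(13² - 6²) = √(169 - 36) = √133 = sqrt(133)

sqrt(133)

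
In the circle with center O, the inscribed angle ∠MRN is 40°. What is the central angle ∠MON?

The inscribed angle theorem states that a central angle is always twice any inscribed angle that subtends the same arc.
Since the inscribed angle is 40°, the central angle = 2 × 40° = 80°.

80°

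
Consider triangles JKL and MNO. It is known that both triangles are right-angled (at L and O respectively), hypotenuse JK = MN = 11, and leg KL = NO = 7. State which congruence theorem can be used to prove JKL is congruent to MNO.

The given information matches HL: The hypotenuse and one leg of two right triangles are equal (Hypotenuse-Leg).

HL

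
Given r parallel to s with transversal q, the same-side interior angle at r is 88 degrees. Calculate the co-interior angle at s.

Co-interior angles sum to 180: 180 - 88 = 92 degrees.

92 degrees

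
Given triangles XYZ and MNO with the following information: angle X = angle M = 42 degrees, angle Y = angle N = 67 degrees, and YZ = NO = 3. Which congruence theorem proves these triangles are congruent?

The given information provides:
angle X = angle M = 42 degrees, angle Y = angle N = 67 degrees, and YZ = NO = 3
This matches the AAS congruence theorem.
Two pairs of corresponding angles and a non-included side are equal (Angle-Angle-Side).

AAS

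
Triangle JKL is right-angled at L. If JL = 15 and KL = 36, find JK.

In a right triangle, the square of the hypotenuse equals the sum of the squares of the two legs.
The legs are 15 and 36, so the hypotenuse = sqrt(225 + 1296) = sqrt(1521) = 39.

39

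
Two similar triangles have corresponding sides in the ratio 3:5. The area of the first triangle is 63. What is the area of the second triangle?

For similar figures, the area ratio equals the square of the side ratio.
Side ratio (the first triangle to the second triangle) = 3:5, so area ratio = 3^2:5^2 = 9:25.
If the area of the first triangle is 63, then the area of the second triangle = 63 * (25/9) = 175.

175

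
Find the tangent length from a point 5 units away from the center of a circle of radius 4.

Let T be the point of tangency. Then OT ⊥ MT (radius ⊥ tangent).
In right triangle OTM: OM² = OT² + MT²
5² = 4² + MT²
MT² = 9, MT = 3

3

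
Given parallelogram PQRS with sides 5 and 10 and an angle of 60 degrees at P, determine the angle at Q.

Opposite sides of a parallelogram are parallel, so consecutive angles form co-interior angles on a transversal.
Co-interior angles sum to 180°, giving angle Q = 180 - 60 = 120 degrees.

120 degrees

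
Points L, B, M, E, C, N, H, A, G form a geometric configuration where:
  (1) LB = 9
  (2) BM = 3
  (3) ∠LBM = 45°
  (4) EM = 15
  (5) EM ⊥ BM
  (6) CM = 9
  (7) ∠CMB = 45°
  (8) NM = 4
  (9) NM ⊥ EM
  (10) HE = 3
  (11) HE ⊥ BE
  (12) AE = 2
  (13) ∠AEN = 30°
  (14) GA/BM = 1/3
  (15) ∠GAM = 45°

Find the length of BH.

Step 1: By the law of cosines on triangle BME: BE² = 3² + 15² − 2·3·15·cos(90°) = 234, so BE = 3·√26.
Step 2: By the law of cosines on triangle BEH: BH² = (3·√26)² + 3² − 2·3·√26·3·cos(90°) = 243, so BH = 9·√3.

Therefore, the length of BH = 9·√3.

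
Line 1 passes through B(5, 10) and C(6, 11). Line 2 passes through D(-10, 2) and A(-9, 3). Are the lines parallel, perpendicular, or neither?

Slope of line 1: m1 = (11 - 10)/(6 - 5) = 1/1 = 1
Slope of line 2: m2 = (3 - 2)/(-9 - -10) = 1/1 = 1
Since m1 = m2 = 1, the lines are parallel.

Parallel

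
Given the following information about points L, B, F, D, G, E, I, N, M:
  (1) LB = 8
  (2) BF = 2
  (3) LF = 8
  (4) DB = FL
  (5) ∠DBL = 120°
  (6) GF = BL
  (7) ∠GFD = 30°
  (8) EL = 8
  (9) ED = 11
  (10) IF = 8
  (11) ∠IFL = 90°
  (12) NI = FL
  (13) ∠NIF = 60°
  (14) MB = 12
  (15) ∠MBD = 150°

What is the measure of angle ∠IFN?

From the given relations: NI = FL = 8.
Step 1: By the law of cosines on triangle FIN: FN² = 8² + 8² − 2·8·8·cos(60°) = 64, so FN = 8.
Step 2: By the inverse law of cosines on triangle IFN: cos(∠IFN) = (8² + 8² − 8²) / (2·8·8) = 64/128 = 0.5, so ∠IFN = 60°.

Therefore, the measure of angle ∠IFN = 60°.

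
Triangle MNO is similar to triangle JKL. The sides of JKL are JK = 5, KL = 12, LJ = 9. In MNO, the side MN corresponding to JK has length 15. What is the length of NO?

Similar triangles have proportional sides. Setting up the proportion:
MN / JK = NO / KL
15 / 5 = NO / 12
NO = 12 * 15 / 5 = 36.

36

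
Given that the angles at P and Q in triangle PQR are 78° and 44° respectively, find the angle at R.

angle R = 180 - 78 - 44 = 58 degrees.

58 degrees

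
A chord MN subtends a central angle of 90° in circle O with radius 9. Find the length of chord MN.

Chord length = 2r sin(θ/2)
= 2 × 9 × sin(90°/2)
= 2 × 9 × sin(45°)
= 9*sqrt(2)

9*sqrt(2)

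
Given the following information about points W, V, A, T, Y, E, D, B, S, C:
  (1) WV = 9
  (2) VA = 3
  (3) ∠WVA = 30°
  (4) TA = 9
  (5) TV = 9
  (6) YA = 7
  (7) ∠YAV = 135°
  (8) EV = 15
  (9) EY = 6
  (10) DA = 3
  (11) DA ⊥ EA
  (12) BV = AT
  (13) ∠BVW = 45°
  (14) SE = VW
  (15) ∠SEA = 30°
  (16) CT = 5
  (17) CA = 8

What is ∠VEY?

Step 1: By the law of cosines on triangle VAY: VY² = 3² + 7² − 2·3·7·cos(135°) = 87.7, so VY ≈ 9.36.
Step 2: By the inverse law of cosines on triangle VEY: cos(∠VEY) = (15² + 6² − 9.36²) / (2·15·6) = 173.3/180 = 0.9628, so ∠VEY = 15.68°.

Therefore, the measure of angle ∠VEY = 15.68°.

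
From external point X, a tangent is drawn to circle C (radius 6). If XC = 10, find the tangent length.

Let T be the point of tangency. Then CT ⊥ XT (radius ⊥ tangent).
In right triangle CTX: CX² = CT² + XT²
10² = 6² + XT²
XT² = 64, XT = 8

8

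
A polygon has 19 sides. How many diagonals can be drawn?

The number of diagonals in an n-gon is n(n - 3)/2.
For n = 19: 19(19 - 3)/2 = 19 × 16 / 2 = 152.

152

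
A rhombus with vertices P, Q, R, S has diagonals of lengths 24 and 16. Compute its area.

Area of a rhombus = (d1 * d2) / 2
Area = (24 * 16) / 2
Area = 384 / 2
Area = 192

192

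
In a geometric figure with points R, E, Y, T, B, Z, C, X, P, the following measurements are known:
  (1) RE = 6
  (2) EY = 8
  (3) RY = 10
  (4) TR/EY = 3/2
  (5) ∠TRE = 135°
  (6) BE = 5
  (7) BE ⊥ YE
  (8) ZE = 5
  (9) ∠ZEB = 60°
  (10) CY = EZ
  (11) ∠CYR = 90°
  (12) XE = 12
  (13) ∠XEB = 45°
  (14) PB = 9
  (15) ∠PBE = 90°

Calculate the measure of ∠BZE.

Step 1: By the law of cosines on triangle ZEB: ZB² = 5² + 5² − 2·5·5·cos(60°) = 25, so ZB = 5.
Step 2: By the inverse law of cosines on triangle BZE: cos(∠BZE) = (5² + 5² − 5²) / (2·5·5) = 25/50 = 0.5, so ∠BZE = 60°.

Therefore, the measure of angle ∠BZE = 60°.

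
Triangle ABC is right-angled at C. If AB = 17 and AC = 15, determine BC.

Rearranging the Pythagorean theorem to solve for the unknown leg:
leg^2 = hypotenuse^2 - known_leg^2 = 289 - 225 = 64
leg = sqrt(64) = 8.

8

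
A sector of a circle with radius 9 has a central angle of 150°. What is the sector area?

Sector area = πr² × θ/360
= π × 9² × 5/12
= π × 81 × 5/12
= 135*pi/4

135*pi/4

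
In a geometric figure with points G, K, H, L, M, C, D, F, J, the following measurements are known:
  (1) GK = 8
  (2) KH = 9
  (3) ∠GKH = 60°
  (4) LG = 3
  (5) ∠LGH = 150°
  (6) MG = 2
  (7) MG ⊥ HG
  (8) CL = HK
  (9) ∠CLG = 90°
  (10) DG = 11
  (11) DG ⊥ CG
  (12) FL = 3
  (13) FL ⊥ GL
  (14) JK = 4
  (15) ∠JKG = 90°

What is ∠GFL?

Step 1: By the law of cosines on triangle FLG: FG² = 3² + 3² − 2·3·3·cos(90°) = 18, so FG = 3·√2.
Step 2: By the inverse law of cosines on triangle GFL: cos(∠GFL) = ((3·√2)² + 3² − 3²) / (2·3·√2·3) = 18/25.46 = 0.7071, so ∠GFL = 45°.

Therefore, the measure of angle ∠GFL = 45°.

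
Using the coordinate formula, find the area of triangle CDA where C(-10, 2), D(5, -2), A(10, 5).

Using the Shoelace formula for a triangle:
Area = (1/2)|x0(y1 - y2) + x1(y2 - y0) + x2(y0 - y1)|
Area = (1/2)|-10(-2 - 5) + 5(5 - 2) + 10(2 - -2)|
Area = (1/2)|70 + 15 + 40|
Area = (1/2)|125|
Area = (1/2)(125)
Area = 125/2

125/2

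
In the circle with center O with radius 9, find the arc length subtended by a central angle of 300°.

Arc length = 2πr × θ/360
= 2π × 9 × 5/6
= 15*pi

15*pi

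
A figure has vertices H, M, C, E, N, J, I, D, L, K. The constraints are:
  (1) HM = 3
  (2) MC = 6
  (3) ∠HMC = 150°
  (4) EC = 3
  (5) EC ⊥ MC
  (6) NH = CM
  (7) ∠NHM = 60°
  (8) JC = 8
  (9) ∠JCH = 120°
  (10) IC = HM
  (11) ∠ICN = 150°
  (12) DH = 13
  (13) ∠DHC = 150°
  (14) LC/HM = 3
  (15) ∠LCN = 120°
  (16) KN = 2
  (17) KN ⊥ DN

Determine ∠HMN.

From the given relations: NH = CM = 6.
Step 1: By the law of cosines on triangle MHN: MN² = 3² + 6² − 2·3·6·cos(60°) = 27, so MN = 3·√3.
Step 2: By the inverse law of cosines on triangle HMN: cos(∠HMN) = (3² + (3·√3)² − 6²) / (2·3·3·√3) = 0/31.18 = 0, so ∠HMN = 90°.

Therefore, the measure of angle ∠HMN = 90°.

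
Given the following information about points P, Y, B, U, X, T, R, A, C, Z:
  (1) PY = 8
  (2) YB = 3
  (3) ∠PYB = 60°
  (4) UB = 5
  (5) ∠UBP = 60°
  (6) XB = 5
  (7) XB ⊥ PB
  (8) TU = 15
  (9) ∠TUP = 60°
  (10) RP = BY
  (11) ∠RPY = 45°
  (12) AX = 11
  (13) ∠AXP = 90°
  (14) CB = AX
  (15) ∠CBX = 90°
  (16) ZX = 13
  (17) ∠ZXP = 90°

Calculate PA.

Step 1: By the law of cosines on triangle BYP: BP² = 3² + 8² − 2·3·8·cos(60°) = 49, so BP = 7.
Step 2: By the law of cosines on triangle XBP: XP² = 5² + 7² − 2·5·7·cos(90°) = 74, so XP = √74.
Step 3: By the law of cosines on triangle PXA: PA² = √74² + 11² − 2·√74·11·cos(90°) = 195, so PA = √195.

Therefore, the length of PA = √195.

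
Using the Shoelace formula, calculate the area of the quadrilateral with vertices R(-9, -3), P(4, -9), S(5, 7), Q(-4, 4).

Using the Shoelace formula for a quadrilateral (vertices in order):
Area = (1/2)|sum of (x_i * y_(i+1) - x_(i+1) * y_i)|
Terms: (-9*-9 - 4*-3) = 93, (4*7 - 5*-9) = 73, (5*4 - -4*7) = 48, (-4*-3 - -9*4) = 48
Sum = 262
Area = (1/2)(262) = 131

131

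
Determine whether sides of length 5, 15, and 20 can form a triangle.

Check the triangle inequality: 5 + 15 = 20 ≤ 20.
Since the sum of two sides does not exceed the third, no triangle can be formed.

No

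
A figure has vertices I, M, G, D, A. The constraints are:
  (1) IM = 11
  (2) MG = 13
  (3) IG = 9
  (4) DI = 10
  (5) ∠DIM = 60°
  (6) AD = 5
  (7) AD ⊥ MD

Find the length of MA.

Step 1: By the law of cosines on triangle DIM: DM² = 10² + 11² − 2·10·11·cos(60°) = 111, so DM = √111.
Step 2: By the law of cosines on triangle MDA: MA² = √111² + 5² − 2·√111·5·cos(90°) = 136, so MA = 2·√34.

Therefore, the length of MA = 2·√34.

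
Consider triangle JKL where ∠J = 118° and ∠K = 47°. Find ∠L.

The interior angles sum to 180°: angle L = 180 - 118 - 47 = 15°.
The triangle is obtuse (angles 118°, 47°, 15°).

15 degrees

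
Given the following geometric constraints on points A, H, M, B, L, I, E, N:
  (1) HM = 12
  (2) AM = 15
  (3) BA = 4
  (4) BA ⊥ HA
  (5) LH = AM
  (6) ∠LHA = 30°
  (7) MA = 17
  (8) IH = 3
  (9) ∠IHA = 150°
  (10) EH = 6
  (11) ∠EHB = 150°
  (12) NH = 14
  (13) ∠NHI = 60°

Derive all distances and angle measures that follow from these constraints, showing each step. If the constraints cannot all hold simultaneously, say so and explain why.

These constraints are not satisfiable: (2) AM = 15 and (7) MA = 17 assign two different lengths to the same segment. No planar figure meets all of them, so nothing further can be derived.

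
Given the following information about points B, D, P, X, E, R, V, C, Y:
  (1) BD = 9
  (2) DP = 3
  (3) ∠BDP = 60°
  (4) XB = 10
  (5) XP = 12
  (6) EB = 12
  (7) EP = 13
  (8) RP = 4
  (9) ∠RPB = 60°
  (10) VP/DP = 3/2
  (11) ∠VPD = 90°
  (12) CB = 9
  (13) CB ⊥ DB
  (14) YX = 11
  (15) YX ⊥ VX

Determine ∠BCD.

Step 1: By the law of cosines on triangle CBD: CD² = 9² + 9² − 2·9·9·cos(90°) = 162, so CD = 9·√2.
Step 2: By the inverse law of cosines on triangle BCD: cos(∠BCD) = (9² + (9·√2)² − 9²) / (2·9·9·√2) = 162/229.1 = 0.7071, so ∠BCD = 45°.

Therefore, the measure of angle ∠BCD = 45°.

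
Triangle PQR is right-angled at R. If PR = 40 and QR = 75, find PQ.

By the Pythagorean theorem: PQ^2 = PR^2 + QR^2
PQ^2 = 40^2 + 75^2 = 1600 + 5625 = 7225
PQ = sqrt(7225) = 85

85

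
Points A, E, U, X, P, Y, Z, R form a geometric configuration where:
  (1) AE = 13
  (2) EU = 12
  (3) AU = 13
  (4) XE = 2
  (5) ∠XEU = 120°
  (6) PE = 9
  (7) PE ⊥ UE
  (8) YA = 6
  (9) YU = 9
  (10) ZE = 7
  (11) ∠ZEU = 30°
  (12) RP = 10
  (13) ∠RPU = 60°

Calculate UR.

Step 1: By the law of cosines on triangle UEP: UP² = 12² + 9² − 2·12·9·cos(90°) = 225, so UP = 15.
Step 2: By the law of cosines on triangle UPR: UR² = 15² + 10² − 2·15·10·cos(60°) = 175, so UR = 5·√7.

Therefore, the length of UR = 5·√7.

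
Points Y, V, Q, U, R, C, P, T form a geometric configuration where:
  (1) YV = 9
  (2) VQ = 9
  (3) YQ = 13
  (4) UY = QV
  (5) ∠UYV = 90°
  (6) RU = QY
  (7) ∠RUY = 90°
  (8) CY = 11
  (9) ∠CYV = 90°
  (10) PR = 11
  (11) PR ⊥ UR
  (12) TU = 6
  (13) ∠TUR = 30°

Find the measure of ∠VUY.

From the given relations: UY = QV = 9.
Step 1: By the law of cosines on triangle UYV: UV² = 9² + 9² − 2·9·9·cos(90°) = 162, so UV = 9·√2.
Step 2: By the inverse law of cosines on triangle VUY: cos(∠VUY) = ((9·√2)² + 9² − 9²) / (2·9·√2·9) = 162/229.1 = 0.7071, so ∠VUY = 45°.

Therefore, the measure of angle ∠VUY = 45°.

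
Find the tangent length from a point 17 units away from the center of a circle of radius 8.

The tangent, radius, and line from the external point to the center form a right triangle.
The right angle is where the tangent meets the radius.
By the Pythagorean theorem: tangent² + 8² = 17²
tangent² = 289 - 64 = 225
tangent = 15

15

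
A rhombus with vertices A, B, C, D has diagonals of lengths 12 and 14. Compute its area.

Area = (12 * 14) / 2 = 168 / 2 = 84

84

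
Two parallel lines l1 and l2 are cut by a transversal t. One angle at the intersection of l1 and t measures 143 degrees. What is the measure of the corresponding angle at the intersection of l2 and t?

When a transversal crosses parallel lines, angles in the same position at each intersection are called corresponding angles.
These are always equal, so the answer is 143 degrees.

143 degrees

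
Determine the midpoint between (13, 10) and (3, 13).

The midpoint is the point halfway along the segment.
Move half the horizontal distance: 13 + (3 - 13)/2 = 13 + -10/2 = 8
Move half the vertical distance: 10 + (13 - 10)/2 = 10 + 3/2 = 23/2
Midpoint = (8, 23/2)

(8, 23/2)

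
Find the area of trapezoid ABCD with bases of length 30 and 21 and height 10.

A trapezoid's area equals the midsegment times the height.
The midsegment is (30 + 21) / 2 = 51/2.
Area = 51/2 * 10 = 255.

255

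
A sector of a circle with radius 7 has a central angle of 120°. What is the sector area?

Sector area = π(7²)(1/3) = 49*pi/3

49*pi/3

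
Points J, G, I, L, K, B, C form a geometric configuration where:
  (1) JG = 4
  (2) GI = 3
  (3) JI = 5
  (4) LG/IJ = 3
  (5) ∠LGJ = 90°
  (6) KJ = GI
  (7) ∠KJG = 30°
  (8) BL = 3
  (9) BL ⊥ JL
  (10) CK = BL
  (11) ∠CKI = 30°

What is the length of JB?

From the given relations: LG = 3·IJ = 3·5 = 15.
Step 1: By the law of cosines on triangle LGJ: LJ² = 15² + 4² − 2·15·4·cos(90°) = 241, so LJ ≈ 15.52.
Step 2: By the law of cosines on triangle JLB: JB² = 15.52² + 3² − 2·15.52·3·cos(90°) = 250, so JB = 5·√10.

Therefore, the length of JB = 5·√10.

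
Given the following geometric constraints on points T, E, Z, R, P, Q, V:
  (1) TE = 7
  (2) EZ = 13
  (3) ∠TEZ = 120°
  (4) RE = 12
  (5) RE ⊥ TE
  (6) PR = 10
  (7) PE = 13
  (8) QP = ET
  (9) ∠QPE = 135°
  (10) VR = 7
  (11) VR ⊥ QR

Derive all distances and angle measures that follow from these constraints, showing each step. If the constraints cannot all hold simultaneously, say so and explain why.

The constraints are consistent.

From the given relations:
  QP = ET = 7

Step 1: From TE = 7, EZ = 13, and ∠TEZ = 120°, by the law of cosines:
  TZ² = TE² + EZ² - 2·TE·EZ·cos(120°) = 49 + 169 + 91 = 309
  TZ ≈ 17.58

Step 2: From TE = 7, ER = 12, and ∠TER = 90°, by the law of cosines:
  TR² = TE² + ER² - 2·TE·ER·cos(90°) = 49 + 144 - 0 = 193
  TR = √193

Step 3: From EP = 13, PQ = 7, and ∠EPQ = 135°, by the law of cosines:
  EQ² = EP² + PQ² - 2·EP·PQ·cos(135°) = 169 + 49 + 128.7 = 346.7
  EQ ≈ 18.62

Step 4: From EP = 13, ER = 12, PR = 10, by the inverse law of cosines:
  cos(∠PER) = (EP² + ER² - PR²) / (2·EP·ER)
  ∠PER = 46.95°

Step 5: From RE = 12, RP = 10, EP = 13, by the inverse law of cosines:
  cos(∠ERP) = (RE² + RP² - EP²) / (2·RE·RP)
  ∠ERP = 71.79°

Step 6: From PE = 13, PR = 10, ER = 12, by the inverse law of cosines:
  cos(∠EPR) = (PE² + PR² - ER²) / (2·PE·PR)
  ∠EPR = 61.26°

Step 7: From TE = 7, TR = √193, ER = 12, by the inverse law of cosines:
  cos(∠ETR) = (TE² + TR² - ER²) / (2·TE·TR)
  ∠ETR = 59.74°

Step 8: From TE = 7, TZ = 17.58, EZ = 13, by the inverse law of cosines:
  cos(∠ETZ) = (TE² + TZ² - EZ²) / (2·TE·TZ)
  ∠ETZ = 39.83°

Step 9: From EP = 13, EQ = 18.62, PQ = 7, by the inverse law of cosines:
  cos(∠PEQ) = (EP² + EQ² - PQ²) / (2·EP·EQ)
  ∠PEQ = 15.42°

Step 10: From ZE = 13, ZT = 17.58, ET = 7, by the inverse law of cosines:
  cos(∠EZT) = (ZE² + ZT² - ET²) / (2·ZE·ZT)
  ∠EZT = 20.17°

Step 11: From RE = 12, RT = √193, ET = 7, by the inverse law of cosines:
  cos(∠ERT) = (RE² + RT² - ET²) / (2·RE·RT)
  ∠ERT = 30.26°

Step 12: From QE = 18.62, QP = 7, EP = 13, by the inverse law of cosines:
  cos(∠EQP) = (QE² + QP² - EP²) / (2·QE·QP)
  ∠EQP = 29.58°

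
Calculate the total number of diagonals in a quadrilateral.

Total line segments between 4 vertices = C(4,2) = 6.
Subtract the 4 sides: 6 - 4 = 2 diagonals.

2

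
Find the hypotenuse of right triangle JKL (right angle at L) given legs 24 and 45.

In a right triangle, the square of the hypotenuse equals the sum of the squares of the two legs.
The legs are 24 and 45, so the hypotenuse = sqrt(576 + 2025) = sqrt(2601) = 51.

51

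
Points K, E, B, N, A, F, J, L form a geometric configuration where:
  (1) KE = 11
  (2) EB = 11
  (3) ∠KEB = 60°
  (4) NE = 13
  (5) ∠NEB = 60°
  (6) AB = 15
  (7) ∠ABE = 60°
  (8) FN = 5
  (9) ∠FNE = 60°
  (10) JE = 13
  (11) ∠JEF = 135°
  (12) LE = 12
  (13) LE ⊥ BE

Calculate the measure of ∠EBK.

Step 1: By the law of cosines on triangle BEK: BK² = 11² + 11² − 2·11·11·cos(60°) = 121, so BK = 11.
Step 2: By the inverse law of cosines on triangle EBK: cos(∠EBK) = (11² + 11² − 11²) / (2·11·11) = 121/242 = 0.5, so ∠EBK = 60°.

Therefore, the measure of angle ∠EBK = 60°.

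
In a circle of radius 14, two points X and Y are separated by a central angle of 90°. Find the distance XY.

Drop a perpendicular from the center to the chord, bisecting both the chord and the central angle.
Each half-chord = r sin(θ/2) = 14 sin(45°).
The full chord = 2 × 14 × sin(45°) = 14*sqrt(2).

14*sqrt(2)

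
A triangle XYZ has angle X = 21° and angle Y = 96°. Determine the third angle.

angle Z = 180 - 21 - 96 = 63 degrees.

63 degrees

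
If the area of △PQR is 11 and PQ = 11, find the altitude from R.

Area = (1/2) * base * height
height = 2 * Area / base
height = 2 * 11 / 11
height = 22 / 11
height = 2

2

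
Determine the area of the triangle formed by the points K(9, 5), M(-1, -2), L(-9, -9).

The Shoelace formula computes the area from vertex coordinates by summing cross products.
For vertices (9,5), (-1,-2), (-9,-9):
Signed sum = 9*-2 - -1*5 + -1*-9 - -9*-2 + -9*5 - 9*-9
= -13 + -9 + 36 = 14
Area = (1/2)|14| = 7.

7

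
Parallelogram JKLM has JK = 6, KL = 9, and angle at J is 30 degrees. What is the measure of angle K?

Consecutive angles are supplementary: angle K = 180 - 30 = 150 degrees.

150 degrees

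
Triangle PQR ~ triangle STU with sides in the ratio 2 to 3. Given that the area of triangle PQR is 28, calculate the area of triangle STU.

The ratio of areas of similar triangles = (side ratio)^2.
Side ratio = 2:3, so area ratio = 4:9.
Area of STU / Area of PQR = 9/4
Area of STU = 28 * 9/4 = 63

63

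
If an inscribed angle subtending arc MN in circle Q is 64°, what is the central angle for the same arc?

By the inscribed angle theorem, the central angle is twice the inscribed angle.
Central angle = 2 × 64° = 128°

128°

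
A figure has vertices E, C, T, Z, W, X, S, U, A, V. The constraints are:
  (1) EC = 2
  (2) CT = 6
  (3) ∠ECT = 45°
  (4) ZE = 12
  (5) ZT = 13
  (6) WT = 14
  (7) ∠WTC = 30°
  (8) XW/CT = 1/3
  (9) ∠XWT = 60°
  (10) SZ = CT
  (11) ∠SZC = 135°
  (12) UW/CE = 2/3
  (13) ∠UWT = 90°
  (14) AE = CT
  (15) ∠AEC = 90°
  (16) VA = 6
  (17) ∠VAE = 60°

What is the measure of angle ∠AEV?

From the given relations: AE = CT = 6.
Step 1: By the law of cosines on triangle EAV: EV² = 6² + 6² − 2·6·6·cos(60°) = 36, so EV = 6.
Step 2: By the inverse law of cosines on triangle AEV: cos(∠AEV) = (6² + 6² − 6²) / (2·6·6) = 36/72 = 0.5, so ∠AEV = 60°.

Therefore, the measure of angle ∠AEV = 60°.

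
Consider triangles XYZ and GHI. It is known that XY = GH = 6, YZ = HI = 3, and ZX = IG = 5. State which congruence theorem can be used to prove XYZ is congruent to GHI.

Consider the given information: XY = GH = 6, YZ = HI = 3, and ZX = IG = 5
This is not AAS or HL: AAS requires two angles and a non-included side. HL only applies to right triangles with matching hypotenuse and leg.
The correct criterion is SSS. All three pairs of corresponding sides are equal (Side-Side-Side).

SSS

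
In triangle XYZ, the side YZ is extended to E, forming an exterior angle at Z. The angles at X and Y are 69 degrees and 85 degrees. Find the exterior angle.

Exterior angle = 69 + 85 = 154 degrees (exterior angle theorem).

154 degrees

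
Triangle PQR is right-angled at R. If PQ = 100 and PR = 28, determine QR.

By the Pythagorean theorem: QR^2 = PQ^2 - PR^2
QR^2 = 100^2 - 28^2 = 10000 - 784 = 9216
QR = sqrt(9216) = 96

96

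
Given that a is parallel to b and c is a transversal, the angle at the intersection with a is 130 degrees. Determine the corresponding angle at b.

Corresponding angles formed by parallel lines and a transversal are equal.
The given angle is 130 degrees.
The corresponding angle = 130 degrees.

130 degrees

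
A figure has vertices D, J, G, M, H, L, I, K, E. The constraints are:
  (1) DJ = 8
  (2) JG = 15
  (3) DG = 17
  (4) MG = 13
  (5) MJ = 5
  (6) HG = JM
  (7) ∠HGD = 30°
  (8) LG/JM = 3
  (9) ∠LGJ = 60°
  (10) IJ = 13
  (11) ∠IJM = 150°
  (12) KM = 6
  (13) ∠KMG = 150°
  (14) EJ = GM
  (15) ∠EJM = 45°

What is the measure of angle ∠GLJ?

From the given relations: LG = 3·JM = 3·5 = 15.
Step 1: By the law of cosines on triangle LGJ: LJ² = 15² + 15² − 2·15·15·cos(60°) = 225, so LJ = 15.
Step 2: By the inverse law of cosines on triangle GLJ: cos(∠GLJ) = (15² + 15² − 15²) / (2·15·15) = 225/450 = 0.5, so ∠GLJ = 60°.

Therefore, the measure of angle ∠GLJ = 60°.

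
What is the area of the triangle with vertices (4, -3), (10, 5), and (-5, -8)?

Shoelace: Area = (1/2)|4(5--8) + 10(-8--3) + -5(-3-5)| = (1/2)(42) = 21

21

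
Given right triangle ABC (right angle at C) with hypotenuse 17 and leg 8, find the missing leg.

BC = sqrt(17^2 - 8^2) = sqrt(225) = 15

15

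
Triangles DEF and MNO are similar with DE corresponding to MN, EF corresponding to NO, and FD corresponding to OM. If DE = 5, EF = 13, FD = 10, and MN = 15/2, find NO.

k = 15/2/5 = 3/2. NO = 3/2 * 13 = 39/2.

39/2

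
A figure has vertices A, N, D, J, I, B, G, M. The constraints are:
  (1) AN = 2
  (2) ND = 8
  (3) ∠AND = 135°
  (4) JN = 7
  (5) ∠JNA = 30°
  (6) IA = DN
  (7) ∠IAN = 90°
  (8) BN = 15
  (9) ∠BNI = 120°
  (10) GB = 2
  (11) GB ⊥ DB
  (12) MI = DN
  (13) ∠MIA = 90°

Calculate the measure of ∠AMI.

From the given relations: MI = DN = 8; IA = DN = 8.
Step 1: By the law of cosines on triangle MIA: MA² = 8² + 8² − 2·8·8·cos(90°) = 128, so MA = 8·√2.
Step 2: By the inverse law of cosines on triangle AMI: cos(∠AMI) = ((8·√2)² + 8² − 8²) / (2·8·√2·8) = 128/181.02 = 0.7071, so ∠AMI = 45°.

Therefore, the measure of angle ∠AMI = 45°.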